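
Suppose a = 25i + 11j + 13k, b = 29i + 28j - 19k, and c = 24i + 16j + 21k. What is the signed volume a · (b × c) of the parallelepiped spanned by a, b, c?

b × c:
i: 28·21 - (-19)·16 = 588 - (-304) = 892
j: (-19)·24 - 29·21 = -456 - 609 = -1065
k: 29·16 - 28·24 = 464 - 672 = -208
b × c = (892, -1065, -208)
a · (b × c) = 25·892 + 11·(-1065) + 13·(-208) = 22300 - 11715 - 2704 = 7881

7881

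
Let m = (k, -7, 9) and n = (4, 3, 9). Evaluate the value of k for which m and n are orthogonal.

-15

m · n = k·4 + (-7)·3 + 9·9 = 60 + 4k
Set equal to 0: 4k = -60, so k = -15.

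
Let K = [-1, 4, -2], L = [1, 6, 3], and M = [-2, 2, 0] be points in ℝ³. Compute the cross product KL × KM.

KL = (2, 2, 5)
KM = (-1, -2, 2)
i: 2·2 - 5·(-2) = 4 - (-10) = 14
j: 5·(-1) - 2·2 = -5 - 4 = -9
k: 2·(-2) - 2·(-1) = -4 - (-2) = -2
KL × KM = (14, -9, -2)

(14, -9, -2)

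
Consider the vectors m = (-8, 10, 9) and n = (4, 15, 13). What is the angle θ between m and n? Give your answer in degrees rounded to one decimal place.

42.1

m · n = (-8)·4 + 10·15 + 9·13 = -32 + 150 + 117 = 235
|m|² = 64 + 100 + 81 = 245,  |m| = √245 ≈ 15.652476
|n|² = 16 + 225 + 169 = 410,  |n| = √410 ≈ 20.248457
cos θ = 235 / (15.652476 · 20.248457) ≈ 0.74147
θ = arccos(0.74147) ≈ 42.1°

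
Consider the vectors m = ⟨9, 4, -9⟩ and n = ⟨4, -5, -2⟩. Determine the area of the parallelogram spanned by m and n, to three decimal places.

82.789

i: 4·(-2) - (-9)·(-5) = -8 - 45 = -53
j: (-9)·4 - 9·(-2) = -36 - (-18) = -18
k: 9·(-5) - 4·4 = -45 - 16 = -61
m × n = (-53, -18, -61)
|m × n| = √((-53)² + (-18)² + (-61)²) = √6854 ≈ 82.7889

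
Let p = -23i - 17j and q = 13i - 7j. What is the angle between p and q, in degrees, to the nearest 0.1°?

p · q = (-23)·13 + (-17)·(-7) = -299 + 119 = -180
|p|² = 529 + 289 = 818,  |p| = √818 ≈ 28.600699
|q|² = 169 + 49 = 218,  |q| = √218 ≈ 14.764823
cos θ = -180 / (28.600699 · 14.764823) ≈ -0.42625
θ = arccos(-0.42625) ≈ 115.2°

115.2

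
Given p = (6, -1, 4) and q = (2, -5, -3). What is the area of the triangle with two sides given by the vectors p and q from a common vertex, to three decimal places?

i: (-1)·(-3) - 4·(-5) = 3 - (-20) = 23
j: 4·2 - 6·(-3) = 8 - (-18) = 26
k: 6·(-5) - (-1)·2 = -30 - (-2) = -28
p × q = (23, 26, -28)
|p × q| = √(23² + 26² + (-28)²) = √1989 ≈ 44.5982
area = ½ · 44.5982 ≈ 22.299

22.299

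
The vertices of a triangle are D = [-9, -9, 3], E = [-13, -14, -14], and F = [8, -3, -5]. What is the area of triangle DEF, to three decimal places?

DE = (-4, -5, -17),  DF = (17, 6, -8)
i: (-5)·(-8) - (-17)·6 = 40 - (-102) = 142
j: (-17)·17 - (-4)·(-8) = -289 - 32 = -321
k: (-4)·6 - (-5)·17 = -24 - (-85) = 61
DE × DF = (142, -321, 61)
|DE × DF| = √126926 ≈ 356.2668
area = ½ · 356.2668 ≈ 178.133

178.133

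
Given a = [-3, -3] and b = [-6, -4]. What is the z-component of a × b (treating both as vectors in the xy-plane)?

-6

(-3)·(-4) - (-3)·(-6) = 12 - 18 = -6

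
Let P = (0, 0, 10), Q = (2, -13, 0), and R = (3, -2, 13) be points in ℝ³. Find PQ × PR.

(-59, -36, 35)

PQ = (2, -13, -10)
PR = (3, -2, 3)
i: (-13)·3 - (-10)·(-2) = -39 - 20 = -59
j: (-10)·3 - 2·3 = -30 - 6 = -36
k: 2·(-2) - (-13)·3 = -4 - (-39) = 35
PQ × PR = (-59, -36, 35)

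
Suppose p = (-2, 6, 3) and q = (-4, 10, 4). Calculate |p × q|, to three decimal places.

i: 6·4 - 3·10 = 24 - 30 = -6
j: 3·(-4) - (-2)·4 = -12 - (-8) = -4
k: (-2)·10 - 6·(-4) = -20 - (-24) = 4
p × q = (-6, -4, 4)
|p × q| = √((-6)² + (-4)² + 4²) = √68 ≈ 8.2462

8.246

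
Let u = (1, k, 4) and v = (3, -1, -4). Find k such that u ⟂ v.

-13

u · v = 1·3 + k·(-1) + 4·(-4) = -13 - 1k
Set equal to 0: -1k = 13, so k = -13.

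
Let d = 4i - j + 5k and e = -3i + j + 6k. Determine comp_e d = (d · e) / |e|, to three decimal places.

2.507

d · e = 4·(-3) + (-1)·1 + 5·6 = -12 - 1 + 30 = 17
|e| = √(9 + 1 + 36) = √46 ≈ 6.7823
comp_e d = 17 / √46 ≈ 2.507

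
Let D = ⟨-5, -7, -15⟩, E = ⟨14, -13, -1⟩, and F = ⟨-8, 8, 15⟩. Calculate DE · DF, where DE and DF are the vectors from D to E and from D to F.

273

DE = E − D = (19, -6, 14)
DF = F − D = (-3, 15, 30)
DE · DF = 19·(-3) + (-6)·15 + 14·30 = -57 - 90 + 420 = 273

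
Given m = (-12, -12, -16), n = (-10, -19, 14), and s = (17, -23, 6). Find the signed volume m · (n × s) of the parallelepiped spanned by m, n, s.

-14920

n × s:
i: (-19)·6 - 14·(-23) = -114 - (-322) = 208
j: 14·17 - (-10)·6 = 238 - (-60) = 298
k: (-10)·(-23) - (-19)·17 = 230 - (-323) = 553
n × s = (208, 298, 553)
m · (n × s) = (-12)·208 + (-12)·298 + (-16)·553 = -2496 - 3576 - 8848 = -14920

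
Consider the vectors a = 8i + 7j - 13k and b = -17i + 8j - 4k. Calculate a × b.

(76, 253, 183)

i: 7·(-4) - (-13)·8 = -28 - (-104) = 76
j: (-13)·(-17) - 8·(-4) = 221 - (-32) = 253
k: 8·8 - 7·(-17) = 64 - (-119) = 183
a × b = (76, 253, 183)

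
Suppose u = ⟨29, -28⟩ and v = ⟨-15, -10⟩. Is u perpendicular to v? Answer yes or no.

no

u · v = 29·(-15) + (-28)·(-10) = -435 + 280 = -155
Nonzero, so the vectors are not orthogonal.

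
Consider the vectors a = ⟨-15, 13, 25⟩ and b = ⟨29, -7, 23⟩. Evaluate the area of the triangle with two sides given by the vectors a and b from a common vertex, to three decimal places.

600.741

i: 13·23 - 25·(-7) = 299 - (-175) = 474
j: 25·29 - (-15)·23 = 725 - (-345) = 1070
k: (-15)·(-7) - 13·29 = 105 - 377 = -272
a × b = (474, 1070, -272)
|a × b| = √(474² + 1070² + (-272)²) = √1443560 ≈ 1201.4824
area = ½ · 1201.4824 ≈ 600.741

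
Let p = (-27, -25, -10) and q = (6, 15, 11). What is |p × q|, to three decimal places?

i: (-25)·11 - (-10)·15 = -275 - (-150) = -125
j: (-10)·6 - (-27)·11 = -60 - (-297) = 237
k: (-27)·15 - (-25)·6 = -405 - (-150) = -255
p × q = (-125, 237, -255)
|p × q| = √((-125)² + 237² + (-255)²) = √136819 ≈ 369.8905

369.891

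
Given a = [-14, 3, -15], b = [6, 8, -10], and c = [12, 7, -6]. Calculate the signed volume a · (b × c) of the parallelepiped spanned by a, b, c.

b × c:
i: 8·(-6) - (-10)·7 = -48 - (-70) = 22
j: (-10)·12 - 6·(-6) = -120 - (-36) = -84
k: 6·7 - 8·12 = 42 - 96 = -54
b × c = (22, -84, -54)
a · (b × c) = (-14)·22 + 3·(-84) + (-15)·(-54) = -308 - 252 + 810 = 250

250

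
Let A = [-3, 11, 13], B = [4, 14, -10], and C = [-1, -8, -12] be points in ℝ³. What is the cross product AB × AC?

AB = (7, 3, -23)
AC = (2, -19, -25)
i: 3·(-25) - (-23)·(-19) = -75 - 437 = -512
j: (-23)·2 - 7·(-25) = -46 - (-175) = 129
k: 7·(-19) - 3·2 = -133 - 6 = -139
AB × AC = (-512, 129, -139)

(-512, 129, -139)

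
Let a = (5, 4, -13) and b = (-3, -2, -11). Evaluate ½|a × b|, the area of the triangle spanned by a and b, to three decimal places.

i: 4·(-11) - (-13)·(-2) = -44 - 26 = -70
j: (-13)·(-3) - 5·(-11) = 39 - (-55) = 94
k: 5·(-2) - 4·(-3) = -10 - (-12) = 2
a × b = (-70, 94, 2)
|a × b| = √((-70)² + 94² + 2²) = √13740 ≈ 117.2177
area = ½ · 117.2177 ≈ 58.609

58.609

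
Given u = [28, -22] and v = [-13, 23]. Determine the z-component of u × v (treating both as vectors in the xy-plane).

28·23 - (-22)·(-13) = 644 - 286 = 358

358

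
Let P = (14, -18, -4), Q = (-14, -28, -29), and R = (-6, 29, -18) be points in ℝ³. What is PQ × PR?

(1315, 108, -1516)

PQ = (-28, -10, -25)
PR = (-20, 47, -14)
i: (-10)·(-14) - (-25)·47 = 140 - (-1175) = 1315
j: (-25)·(-20) - (-28)·(-14) = 500 - 392 = 108
k: (-28)·47 - (-10)·(-20) = -1316 - 200 = -1516
PQ × PR = (1315, 108, -1516)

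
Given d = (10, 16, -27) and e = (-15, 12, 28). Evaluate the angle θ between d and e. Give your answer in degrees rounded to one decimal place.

d · e = 10·(-15) + 16·12 + (-27)·28 = -150 + 192 - 756 = -714
|d|² = 100 + 256 + 729 = 1085,  |d| = √1085 ≈ 32.939338
|e|² = 225 + 144 + 784 = 1153,  |e| = √1153 ≈ 33.955854
cos θ = -714 / (32.939338 · 33.955854) ≈ -0.63836
θ = arccos(-0.63836) ≈ 129.7°

129.7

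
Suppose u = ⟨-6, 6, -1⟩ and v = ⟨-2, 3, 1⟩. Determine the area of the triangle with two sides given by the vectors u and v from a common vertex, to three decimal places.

6.727

i: 6·1 - (-1)·3 = 6 - (-3) = 9
j: (-1)·(-2) - (-6)·1 = 2 - (-6) = 8
k: (-6)·3 - 6·(-2) = -18 - (-12) = -6
u × v = (9, 8, -6)
|u × v| = √(9² + 8² + (-6)²) = √181 ≈ 13.4536
area = ½ · 13.4536 ≈ 6.727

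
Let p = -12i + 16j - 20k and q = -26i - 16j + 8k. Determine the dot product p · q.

-104

p · q = (-12)·(-26) + 16·(-16) + (-20)·8 = 312 - 256 - 160 = -104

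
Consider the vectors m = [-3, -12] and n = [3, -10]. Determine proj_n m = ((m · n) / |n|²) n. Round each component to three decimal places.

(3.055, -10.183)

m · n = (-3)·3 + (-12)·(-10) = -9 + 120 = 111
|n|² = 9 + 100 = 109
proj_n m = (111/109) · (3, -10) ≈ (3.055, -10.183)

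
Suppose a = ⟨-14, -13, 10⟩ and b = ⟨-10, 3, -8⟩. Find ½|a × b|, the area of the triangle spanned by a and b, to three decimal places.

141.425

i: (-13)·(-8) - 10·3 = 104 - 30 = 74
j: 10·(-10) - (-14)·(-8) = -100 - 112 = -212
k: (-14)·3 - (-13)·(-10) = -42 - 130 = -172
a × b = (74, -212, -172)
|a × b| = √(74² + (-212)² + (-172)²) = √80004 ≈ 282.8498
area = ½ · 282.8498 ≈ 141.425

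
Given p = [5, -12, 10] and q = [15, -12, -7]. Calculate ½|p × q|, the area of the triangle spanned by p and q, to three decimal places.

i: (-12)·(-7) - 10·(-12) = 84 - (-120) = 204
j: 10·15 - 5·(-7) = 150 - (-35) = 185
k: 5·(-12) - (-12)·15 = -60 - (-180) = 120
p × q = (204, 185, 120)
|p × q| = √(204² + 185² + 120²) = √90241 ≈ 300.4014
area = ½ · 300.4014 ≈ 150.201

150.201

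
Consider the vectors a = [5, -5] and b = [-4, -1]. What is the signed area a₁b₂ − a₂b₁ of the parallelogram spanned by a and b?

-25

5·(-1) - (-5)·(-4) = -5 - 20 = -25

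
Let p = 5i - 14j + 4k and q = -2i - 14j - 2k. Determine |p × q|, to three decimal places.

129.089

i: (-14)·(-2) - 4·(-14) = 28 - (-56) = 84
j: 4·(-2) - 5·(-2) = -8 - (-10) = 2
k: 5·(-14) - (-14)·(-2) = -70 - 28 = -98
p × q = (84, 2, -98)
|p × q| = √(84² + 2² + (-98)²) = √16664 ≈ 129.0891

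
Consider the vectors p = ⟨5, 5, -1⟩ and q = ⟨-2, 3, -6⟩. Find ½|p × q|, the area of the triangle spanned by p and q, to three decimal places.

24.382

i: 5·(-6) - (-1)·3 = -30 - (-3) = -27
j: (-1)·(-2) - 5·(-6) = 2 - (-30) = 32
k: 5·3 - 5·(-2) = 15 - (-10) = 25
p × q = (-27, 32, 25)
|p × q| = √((-27)² + 32² + 25²) = √2378 ≈ 48.7647
area = ½ · 48.7647 ≈ 24.382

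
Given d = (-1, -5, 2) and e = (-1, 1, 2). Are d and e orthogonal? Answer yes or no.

d · e = (-1)·(-1) + (-5)·1 + 2·2 = 1 - 5 + 4 = 0
Zero, so the vectors are orthogonal.

yes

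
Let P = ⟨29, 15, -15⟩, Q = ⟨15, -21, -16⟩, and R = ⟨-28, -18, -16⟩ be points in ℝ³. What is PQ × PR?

PQ = (-14, -36, -1)
PR = (-57, -33, -1)
i: (-36)·(-1) - (-1)·(-33) = 36 - 33 = 3
j: (-1)·(-57) - (-14)·(-1) = 57 - 14 = 43
k: (-14)·(-33) - (-36)·(-57) = 462 - 2052 = -1590
PQ × PR = (3, 43, -1590)

(3, 43, -1590)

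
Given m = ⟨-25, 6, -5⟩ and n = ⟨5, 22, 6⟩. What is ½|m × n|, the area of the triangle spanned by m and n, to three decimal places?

i: 6·6 - (-5)·22 = 36 - (-110) = 146
j: (-5)·5 - (-25)·6 = -25 - (-150) = 125
k: (-25)·22 - 6·5 = -550 - 30 = -580
m × n = (146, 125, -580)
|m × n| = √(146² + 125² + (-580)²) = √373341 ≈ 611.0164
area = ½ · 611.0164 ≈ 305.508

305.508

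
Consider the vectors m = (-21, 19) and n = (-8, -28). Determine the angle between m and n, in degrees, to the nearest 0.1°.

m · n = (-21)·(-8) + 19·(-28) = 168 - 532 = -364
|m|² = 441 + 361 = 802,  |m| = √802 ≈ 28.319605
|n|² = 64 + 784 = 848,  |n| = √848 ≈ 29.120440
cos θ = -364 / (28.319605 · 29.120440) ≈ -0.44138
θ = arccos(-0.44138) ≈ 116.2°

116.2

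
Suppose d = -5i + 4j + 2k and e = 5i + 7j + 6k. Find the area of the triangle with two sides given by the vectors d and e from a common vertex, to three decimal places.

34.369

i: 4·6 - 2·7 = 24 - 14 = 10
j: 2·5 - (-5)·6 = 10 - (-30) = 40
k: (-5)·7 - 4·5 = -35 - 20 = -55
d × e = (10, 40, -55)
|d × e| = √(10² + 40² + (-55)²) = √4725 ≈ 68.7386
area = ½ · 68.7386 ≈ 34.369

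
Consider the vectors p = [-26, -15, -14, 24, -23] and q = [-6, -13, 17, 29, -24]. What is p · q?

1361

p · q = (-26)·(-6) + (-15)·(-13) + (-14)·17 + 24·29 + (-23)·(-24) = 156 + 195 - 238 + 696 + 552 = 1361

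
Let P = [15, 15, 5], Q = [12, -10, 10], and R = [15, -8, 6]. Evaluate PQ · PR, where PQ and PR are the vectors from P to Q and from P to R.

PQ = Q − P = (-3, -25, 5)
PR = R − P = (0, -23, 1)
PQ · PR = (-3)·0 + (-25)·(-23) + 5·1 = 0 + 575 + 5 = 580

580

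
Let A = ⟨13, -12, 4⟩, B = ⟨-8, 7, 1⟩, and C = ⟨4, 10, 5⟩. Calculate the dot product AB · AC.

604

AB = B − A = (-21, 19, -3)
AC = C − A = (-9, 22, 1)
AB · AC = (-21)·(-9) + 19·22 + (-3)·1 = 189 + 418 - 3 = 604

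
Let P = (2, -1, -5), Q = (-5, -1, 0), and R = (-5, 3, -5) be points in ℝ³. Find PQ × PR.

(-20, -35, -28)

PQ = (-7, 0, 5)
PR = (-7, 4, 0)
i: 0·0 - 5·4 = 0 - 20 = -20
j: 5·(-7) - (-7)·0 = -35 - 0 = -35
k: (-7)·4 - 0·(-7) = -28 - 0 = -28
PQ × PR = (-20, -35, -28)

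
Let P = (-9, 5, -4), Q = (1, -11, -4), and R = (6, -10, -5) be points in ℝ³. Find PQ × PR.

(16, 10, 90)

PQ = (10, -16, 0)
PR = (15, -15, -1)
i: (-16)·(-1) - 0·(-15) = 16 - 0 = 16
j: 0·15 - 10·(-1) = 0 - (-10) = 10
k: 10·(-15) - (-16)·15 = -150 - (-240) = 90
PQ × PR = (16, 10, 90)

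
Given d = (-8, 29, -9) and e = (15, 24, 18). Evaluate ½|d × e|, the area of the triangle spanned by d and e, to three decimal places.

i: 29·18 - (-9)·24 = 522 - (-216) = 738
j: (-9)·15 - (-8)·18 = -135 - (-144) = 9
k: (-8)·24 - 29·15 = -192 - 435 = -627
d × e = (738, 9, -627)
|d × e| = √(738² + 9² + (-627)²) = √937854 ≈ 968.4286
area = ½ · 968.4286 ≈ 484.214

484.214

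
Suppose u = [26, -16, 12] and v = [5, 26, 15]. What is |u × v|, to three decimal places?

992.542

i: (-16)·15 - 12·26 = -240 - 312 = -552
j: 12·5 - 26·15 = 60 - 390 = -330
k: 26·26 - (-16)·5 = 676 - (-80) = 756
u × v = (-552, -330, 756)
|u × v| = √((-552)² + (-330)² + 756²) = √985140 ≈ 992.5422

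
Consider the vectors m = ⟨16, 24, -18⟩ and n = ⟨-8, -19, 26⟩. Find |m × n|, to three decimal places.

407.495

i: 24·26 - (-18)·(-19) = 624 - 342 = 282
j: (-18)·(-8) - 16·26 = 144 - 416 = -272
k: 16·(-19) - 24·(-8) = -304 - (-192) = -112
m × n = (282, -272, -112)
|m × n| = √(282² + (-272)² + (-112)²) = √166052 ≈ 407.4948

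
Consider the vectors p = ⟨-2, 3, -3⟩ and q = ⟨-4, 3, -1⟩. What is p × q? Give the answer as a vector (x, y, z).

i: 3·(-1) - (-3)·3 = -3 - (-9) = 6
j: (-3)·(-4) - (-2)·(-1) = 12 - 2 = 10
k: (-2)·3 - 3·(-4) = -6 - (-12) = 6
p × q = (6, 10, 6)

(6, 10, 6)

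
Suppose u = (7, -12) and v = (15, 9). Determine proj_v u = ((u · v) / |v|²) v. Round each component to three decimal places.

(-0.147, -0.088)

u · v = 7·15 + (-12)·9 = 105 - 108 = -3
|v|² = 225 + 81 = 306
proj_v u = (-3/306) · (15, 9) ≈ (-0.147, -0.088)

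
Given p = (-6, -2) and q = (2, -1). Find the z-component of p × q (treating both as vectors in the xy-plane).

(-6)·(-1) - (-2)·2 = 6 - (-4) = 10

10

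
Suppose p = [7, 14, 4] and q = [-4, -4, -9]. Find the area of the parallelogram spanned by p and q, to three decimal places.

122.854

i: 14·(-9) - 4·(-4) = -126 - (-16) = -110
j: 4·(-4) - 7·(-9) = -16 - (-63) = 47
k: 7·(-4) - 14·(-4) = -28 - (-56) = 28
p × q = (-110, 47, 28)
|p × q| = √((-110)² + 47² + 28²) = √15093 ≈ 122.8536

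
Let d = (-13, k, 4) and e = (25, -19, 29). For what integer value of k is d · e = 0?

d · e = (-13)·25 + k·(-19) + 4·29 = -209 - 19k
Set equal to 0: -19k = 209, so k = -11.

-11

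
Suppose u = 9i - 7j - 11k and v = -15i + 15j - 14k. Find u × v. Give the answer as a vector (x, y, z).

(263, 291, 30)

i: (-7)·(-14) - (-11)·15 = 98 - (-165) = 263
j: (-11)·(-15) - 9·(-14) = 165 - (-126) = 291
k: 9·15 - (-7)·(-15) = 135 - 105 = 30
u × v = (263, 291, 30)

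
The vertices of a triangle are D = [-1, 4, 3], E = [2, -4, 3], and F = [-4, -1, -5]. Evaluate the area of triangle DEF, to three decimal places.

DE = (3, -8, 0),  DF = (-3, -5, -8)
i: (-8)·(-8) - 0·(-5) = 64 - 0 = 64
j: 0·(-3) - 3·(-8) = 0 - (-24) = 24
k: 3·(-5) - (-8)·(-3) = -15 - 24 = -39
DE × DF = (64, 24, -39)
|DE × DF| = √6193 ≈ 78.6956
area = ½ · 78.6956 ≈ 39.348

39.348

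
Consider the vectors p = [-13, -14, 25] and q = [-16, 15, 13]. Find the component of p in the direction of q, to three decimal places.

12.669

p · q = (-13)·(-16) + (-14)·15 + 25·13 = 208 - 210 + 325 = 323
|q| = √(256 + 225 + 169) = √650 ≈ 25.4951
comp_q p = 323 / √650 ≈ 12.669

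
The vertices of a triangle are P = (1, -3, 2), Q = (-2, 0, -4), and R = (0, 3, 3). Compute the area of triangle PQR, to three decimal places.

21.372

PQ = (-3, 3, -6),  PR = (-1, 6, 1)
i: 3·1 - (-6)·6 = 3 - (-36) = 39
j: (-6)·(-1) - (-3)·1 = 6 - (-3) = 9
k: (-3)·6 - 3·(-1) = -18 - (-3) = -15
PQ × PR = (39, 9, -15)
|PQ × PR| = √1827 ≈ 42.7434
area = ½ · 42.7434 ≈ 21.372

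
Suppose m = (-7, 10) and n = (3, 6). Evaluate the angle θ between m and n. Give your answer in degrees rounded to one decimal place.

61.6

m · n = (-7)·3 + 10·6 = -21 + 60 = 39
|m|² = 49 + 100 = 149,  |m| = √149 ≈ 12.206556
|n|² = 9 + 36 = 45,  |n| = √45 ≈ 6.708204
cos θ = 39 / (12.206556 · 6.708204) ≈ 0.47628
θ = arccos(0.47628) ≈ 61.6°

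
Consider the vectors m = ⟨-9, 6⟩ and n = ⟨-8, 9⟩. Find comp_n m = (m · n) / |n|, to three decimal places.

m · n = (-9)·(-8) + 6·9 = 72 + 54 = 126
|n| = √(64 + 81) = √145 ≈ 12.0416
comp_n m = 126 / √145 ≈ 10.464

10.464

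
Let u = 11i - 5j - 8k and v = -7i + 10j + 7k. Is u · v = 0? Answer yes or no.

u · v = 11·(-7) + (-5)·10 + (-8)·7 = -77 - 50 - 56 = -183
Nonzero, so the vectors are not orthogonal.

no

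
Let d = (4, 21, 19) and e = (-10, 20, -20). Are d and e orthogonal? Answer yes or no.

yes

d · e = 4·(-10) + 21·20 + 19·(-20) = -40 + 420 - 380 = 0
Zero, so the vectors are orthogonal.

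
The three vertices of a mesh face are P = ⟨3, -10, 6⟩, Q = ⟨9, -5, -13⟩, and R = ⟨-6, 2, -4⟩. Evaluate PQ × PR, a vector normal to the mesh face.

(178, 231, 117)

PQ = (6, 5, -19)
PR = (-9, 12, -10)
i: 5·(-10) - (-19)·12 = -50 - (-228) = 178
j: (-19)·(-9) - 6·(-10) = 171 - (-60) = 231
k: 6·12 - 5·(-9) = 72 - (-45) = 117
PQ × PR = (178, 231, 117)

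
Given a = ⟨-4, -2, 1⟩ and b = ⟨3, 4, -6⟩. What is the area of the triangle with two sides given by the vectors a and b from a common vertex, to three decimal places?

i: (-2)·(-6) - 1·4 = 12 - 4 = 8
j: 1·3 - (-4)·(-6) = 3 - 24 = -21
k: (-4)·4 - (-2)·3 = -16 - (-6) = -10
a × b = (8, -21, -10)
|a × b| = √(8² + (-21)² + (-10)²) = √605 ≈ 24.5967
area = ½ · 24.5967 ≈ 12.298

12.298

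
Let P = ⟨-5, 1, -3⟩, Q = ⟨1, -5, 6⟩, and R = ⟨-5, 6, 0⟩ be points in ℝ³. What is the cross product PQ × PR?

(-63, -18, 30)

PQ = (6, -6, 9)
PR = (0, 5, 3)
i: (-6)·3 - 9·5 = -18 - 45 = -63
j: 9·0 - 6·3 = 0 - 18 = -18
k: 6·5 - (-6)·0 = 30 - 0 = 30
PQ × PR = (-63, -18, 30)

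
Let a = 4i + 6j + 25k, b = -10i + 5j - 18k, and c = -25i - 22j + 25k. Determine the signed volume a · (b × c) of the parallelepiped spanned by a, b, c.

11741

b × c:
i: 5·25 - (-18)·(-22) = 125 - 396 = -271
j: (-18)·(-25) - (-10)·25 = 450 - (-250) = 700
k: (-10)·(-22) - 5·(-25) = 220 - (-125) = 345
b × c = (-271, 700, 345)
a · (b × c) = 4·(-271) + 6·700 + 25·345 = -1084 + 4200 + 8625 = 11741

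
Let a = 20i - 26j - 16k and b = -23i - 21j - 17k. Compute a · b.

358

a · b = 20·(-23) + (-26)·(-21) + (-16)·(-17) = -460 + 546 + 272 = 358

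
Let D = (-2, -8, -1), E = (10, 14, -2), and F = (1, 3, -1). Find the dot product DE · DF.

DE = E − D = (12, 22, -1)
DF = F − D = (3, 11, 0)
DE · DF = 12·3 + 22·11 + (-1)·0 = 36 + 242 + 0 = 278

278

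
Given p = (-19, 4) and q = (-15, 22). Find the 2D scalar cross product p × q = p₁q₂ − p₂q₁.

(-19)·22 - 4·(-15) = -418 - (-60) = -358

-358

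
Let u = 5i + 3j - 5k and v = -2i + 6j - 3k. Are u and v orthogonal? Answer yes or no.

u · v = 5·(-2) + 3·6 + (-5)·(-3) = -10 + 18 + 15 = 23
Nonzero, so the vectors are not orthogonal.

no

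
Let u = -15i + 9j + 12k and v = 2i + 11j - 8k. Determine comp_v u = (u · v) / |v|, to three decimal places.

u · v = (-15)·2 + 9·11 + 12·(-8) = -30 + 99 - 96 = -27
|v| = √(4 + 121 + 64) = √189 ≈ 13.7477
comp_v u = -27 / √189 ≈ -1.964

-1.964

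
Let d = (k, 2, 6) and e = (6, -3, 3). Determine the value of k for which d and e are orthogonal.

d · e = k·6 + 2·(-3) + 6·3 = 12 + 6k
Set equal to 0: 6k = -12, so k = -2.

-2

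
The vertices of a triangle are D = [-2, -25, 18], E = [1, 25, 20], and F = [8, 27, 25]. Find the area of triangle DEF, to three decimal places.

211.455

DE = (3, 50, 2),  DF = (10, 52, 7)
i: 50·7 - 2·52 = 350 - 104 = 246
j: 2·10 - 3·7 = 20 - 21 = -1
k: 3·52 - 50·10 = 156 - 500 = -344
DE × DF = (246, -1, -344)
|DE × DF| = √178853 ≈ 422.9102
area = ½ · 422.9102 ≈ 211.455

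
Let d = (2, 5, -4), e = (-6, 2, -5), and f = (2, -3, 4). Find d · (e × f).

0

e × f:
i: 2·4 - (-5)·(-3) = 8 - 15 = -7
j: (-5)·2 - (-6)·4 = -10 - (-24) = 14
k: (-6)·(-3) - 2·2 = 18 - 4 = 14
e × f = (-7, 14, 14)
d · (e × f) = 2·(-7) + 5·14 + (-4)·14 = -14 + 70 - 56 = 0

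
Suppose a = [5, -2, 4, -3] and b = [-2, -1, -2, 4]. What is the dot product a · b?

a · b = 5·(-2) + (-2)·(-1) + 4·(-2) + (-3)·4 = -10 + 2 - 8 - 12 = -28

-28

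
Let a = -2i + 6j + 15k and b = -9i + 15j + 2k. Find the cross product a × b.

i: 6·2 - 15·15 = 12 - 225 = -213
j: 15·(-9) - (-2)·2 = -135 - (-4) = -131
k: (-2)·15 - 6·(-9) = -30 - (-54) = 24
a × b = (-213, -131, 24)

(-213, -131, 24)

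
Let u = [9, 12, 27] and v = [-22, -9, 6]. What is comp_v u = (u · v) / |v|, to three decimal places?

-5.874

u · v = 9·(-22) + 12·(-9) + 27·6 = -198 - 108 + 162 = -144
|v| = √(484 + 81 + 36) = √601 ≈ 24.5153
comp_v u = -144 / √601 ≈ -5.874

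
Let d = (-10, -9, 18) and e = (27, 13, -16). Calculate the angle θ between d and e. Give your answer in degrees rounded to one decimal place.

152.2

d · e = (-10)·27 + (-9)·13 + 18·(-16) = -270 - 117 - 288 = -675
|d|² = 100 + 81 + 324 = 505,  |d| = √505 ≈ 22.472205
|e|² = 729 + 169 + 256 = 1154,  |e| = √1154 ≈ 33.970576
cos θ = -675 / (22.472205 · 33.970576) ≈ -0.88421
θ = arccos(-0.88421) ≈ 152.2°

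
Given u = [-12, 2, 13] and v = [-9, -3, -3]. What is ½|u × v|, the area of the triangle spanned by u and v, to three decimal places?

82.786

i: 2·(-3) - 13·(-3) = -6 - (-39) = 33
j: 13·(-9) - (-12)·(-3) = -117 - 36 = -153
k: (-12)·(-3) - 2·(-9) = 36 - (-18) = 54
u × v = (33, -153, 54)
|u × v| = √(33² + (-153)² + 54²) = √27414 ≈ 165.5717
area = ½ · 165.5717 ≈ 82.786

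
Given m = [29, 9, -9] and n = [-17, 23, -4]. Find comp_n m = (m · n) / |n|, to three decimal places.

m · n = 29·(-17) + 9·23 + (-9)·(-4) = -493 + 207 + 36 = -250
|n| = √(289 + 529 + 16) = √834 ≈ 28.8791
comp_n m = -250 / √834 ≈ -8.657

-8.657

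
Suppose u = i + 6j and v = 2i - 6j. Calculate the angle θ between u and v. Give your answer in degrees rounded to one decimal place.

u · v = 1·2 + 6·(-6) = 2 - 36 = -34
|u|² = 1 + 36 = 37,  |u| = √37 ≈ 6.082763
|v|² = 4 + 36 = 40,  |v| = √40 ≈ 6.324555
cos θ = -34 / (6.082763 · 6.324555) ≈ -0.88379
θ = arccos(-0.88379) ≈ 152.1°

152.1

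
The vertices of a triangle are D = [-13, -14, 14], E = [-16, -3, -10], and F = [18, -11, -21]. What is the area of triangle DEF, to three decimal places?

DE = (-3, 11, -24),  DF = (31, 3, -35)
i: 11·(-35) - (-24)·3 = -385 - (-72) = -313
j: (-24)·31 - (-3)·(-35) = -744 - 105 = -849
k: (-3)·3 - 11·31 = -9 - 341 = -350
DE × DF = (-313, -849, -350)
|DE × DF| = √941270 ≈ 970.1907
area = ½ · 970.1907 ≈ 485.095

485.095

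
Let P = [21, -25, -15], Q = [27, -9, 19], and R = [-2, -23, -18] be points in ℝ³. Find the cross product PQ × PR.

PQ = (6, 16, 34)
PR = (-23, 2, -3)
i: 16·(-3) - 34·2 = -48 - 68 = -116
j: 34·(-23) - 6·(-3) = -782 - (-18) = -764
k: 6·2 - 16·(-23) = 12 - (-368) = 380
PQ × PR = (-116, -764, 380)

(-116, -764, 380)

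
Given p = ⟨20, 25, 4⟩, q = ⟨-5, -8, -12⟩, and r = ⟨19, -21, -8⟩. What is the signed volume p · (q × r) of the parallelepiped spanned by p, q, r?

q × r:
i: (-8)·(-8) - (-12)·(-21) = 64 - 252 = -188
j: (-12)·19 - (-5)·(-8) = -228 - 40 = -268
k: (-5)·(-21) - (-8)·19 = 105 - (-152) = 257
q × r = (-188, -268, 257)
p · (q × r) = 20·(-188) + 25·(-268) + 4·257 = -3760 - 6700 + 1028 = -9432

-9432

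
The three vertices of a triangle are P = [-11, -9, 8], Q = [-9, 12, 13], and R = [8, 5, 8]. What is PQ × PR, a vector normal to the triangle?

PQ = (2, 21, 5)
PR = (19, 14, 0)
i: 21·0 - 5·14 = 0 - 70 = -70
j: 5·19 - 2·0 = 95 - 0 = 95
k: 2·14 - 21·19 = 28 - 399 = -371
PQ × PR = (-70, 95, -371)

(-70, 95, -371)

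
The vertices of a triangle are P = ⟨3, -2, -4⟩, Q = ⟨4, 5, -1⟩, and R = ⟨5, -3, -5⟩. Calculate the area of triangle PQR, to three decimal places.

8.515

PQ = (1, 7, 3),  PR = (2, -1, -1)
i: 7·(-1) - 3·(-1) = -7 - (-3) = -4
j: 3·2 - 1·(-1) = 6 - (-1) = 7
k: 1·(-1) - 7·2 = -1 - 14 = -15
PQ × PR = (-4, 7, -15)
|PQ × PR| = √290 ≈ 17.0294
area = ½ · 17.0294 ≈ 8.515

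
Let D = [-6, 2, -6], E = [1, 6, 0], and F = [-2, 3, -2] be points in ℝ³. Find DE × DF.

DE = (7, 4, 6)
DF = (4, 1, 4)
i: 4·4 - 6·1 = 16 - 6 = 10
j: 6·4 - 7·4 = 24 - 28 = -4
k: 7·1 - 4·4 = 7 - 16 = -9
DE × DF = (10, -4, -9)

(10, -4, -9)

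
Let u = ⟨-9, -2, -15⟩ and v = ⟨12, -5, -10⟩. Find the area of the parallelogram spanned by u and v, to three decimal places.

i: (-2)·(-10) - (-15)·(-5) = 20 - 75 = -55
j: (-15)·12 - (-9)·(-10) = -180 - 90 = -270
k: (-9)·(-5) - (-2)·12 = 45 - (-24) = 69
u × v = (-55, -270, 69)
|u × v| = √((-55)² + (-270)² + 69²) = √80686 ≈ 284.0528

284.053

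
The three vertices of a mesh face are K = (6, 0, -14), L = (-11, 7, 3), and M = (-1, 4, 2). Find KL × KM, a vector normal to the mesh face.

KL = (-17, 7, 17)
KM = (-7, 4, 16)
i: 7·16 - 17·4 = 112 - 68 = 44
j: 17·(-7) - (-17)·16 = -119 - (-272) = 153
k: (-17)·4 - 7·(-7) = -68 - (-49) = -19
KL × KM = (44, 153, -19)

(44, 153, -19)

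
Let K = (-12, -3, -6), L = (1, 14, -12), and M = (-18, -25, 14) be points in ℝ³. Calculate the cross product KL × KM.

KL = (13, 17, -6)
KM = (-6, -22, 20)
i: 17·20 - (-6)·(-22) = 340 - 132 = 208
j: (-6)·(-6) - 13·20 = 36 - 260 = -224
k: 13·(-22) - 17·(-6) = -286 - (-102) = -184
KL × KM = (208, -224, -184)

(208, -224, -184)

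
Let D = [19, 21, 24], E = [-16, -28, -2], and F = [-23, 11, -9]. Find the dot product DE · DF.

DE = E − D = (-35, -49, -26)
DF = F − D = (-42, -10, -33)
DE · DF = (-35)·(-42) + (-49)·(-10) + (-26)·(-33) = 1470 + 490 + 858 = 2818

2818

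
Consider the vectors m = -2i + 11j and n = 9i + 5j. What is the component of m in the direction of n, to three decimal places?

m · n = (-2)·9 + 11·5 = -18 + 55 = 37
|n| = √(81 + 25) = √106 ≈ 10.2956
comp_n m = 37 / √106 ≈ 3.594

3.594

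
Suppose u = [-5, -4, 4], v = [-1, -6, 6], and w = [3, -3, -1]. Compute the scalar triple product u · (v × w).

v × w:
i: (-6)·(-1) - 6·(-3) = 6 - (-18) = 24
j: 6·3 - (-1)·(-1) = 18 - 1 = 17
k: (-1)·(-3) - (-6)·3 = 3 - (-18) = 21
v × w = (24, 17, 21)
u · (v × w) = (-5)·24 + (-4)·17 + 4·21 = -120 - 68 + 84 = -104

-104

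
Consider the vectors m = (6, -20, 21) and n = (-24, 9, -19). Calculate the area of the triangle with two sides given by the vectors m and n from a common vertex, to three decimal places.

304.162

i: (-20)·(-19) - 21·9 = 380 - 189 = 191
j: 21·(-24) - 6·(-19) = -504 - (-114) = -390
k: 6·9 - (-20)·(-24) = 54 - 480 = -426
m × n = (191, -390, -426)
|m × n| = √(191² + (-390)² + (-426)²) = √370057 ≈ 608.3231
area = ½ · 608.3231 ≈ 304.162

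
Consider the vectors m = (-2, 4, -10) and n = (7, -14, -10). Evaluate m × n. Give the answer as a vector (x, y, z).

i: 4·(-10) - (-10)·(-14) = -40 - 140 = -180
j: (-10)·7 - (-2)·(-10) = -70 - 20 = -90
k: (-2)·(-14) - 4·7 = 28 - 28 = 0
m × n = (-180, -90, 0)

(-180, -90, 0)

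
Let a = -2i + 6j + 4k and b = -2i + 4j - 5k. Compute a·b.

8

a · b = (-2)·(-2) + 6·4 + 4·(-5) = 4 + 24 - 20 = 8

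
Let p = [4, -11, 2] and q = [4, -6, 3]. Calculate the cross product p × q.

i: (-11)·3 - 2·(-6) = -33 - (-12) = -21
j: 2·4 - 4·3 = 8 - 12 = -4
k: 4·(-6) - (-11)·4 = -24 - (-44) = 20
p × q = (-21, -4, 20)

(-21, -4, 20)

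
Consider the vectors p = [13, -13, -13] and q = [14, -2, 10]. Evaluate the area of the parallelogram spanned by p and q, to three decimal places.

382.120

i: (-13)·10 - (-13)·(-2) = -130 - 26 = -156
j: (-13)·14 - 13·10 = -182 - 130 = -312
k: 13·(-2) - (-13)·14 = -26 - (-182) = 156
p × q = (-156, -312, 156)
|p × q| = √((-156)² + (-312)² + 156²) = √146016 ≈ 382.1204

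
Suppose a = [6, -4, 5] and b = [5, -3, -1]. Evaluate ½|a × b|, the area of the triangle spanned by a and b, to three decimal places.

i: (-4)·(-1) - 5·(-3) = 4 - (-15) = 19
j: 5·5 - 6·(-1) = 25 - (-6) = 31
k: 6·(-3) - (-4)·5 = -18 - (-20) = 2
a × b = (19, 31, 2)
|a × b| = √(19² + 31² + 2²) = √1326 ≈ 36.4143
area = ½ · 36.4143 ≈ 18.207

18.207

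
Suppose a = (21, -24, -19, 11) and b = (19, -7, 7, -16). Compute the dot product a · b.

a · b = 21·19 + (-24)·(-7) + (-19)·7 + 11·(-16) = 399 + 168 - 133 - 176 = 258

258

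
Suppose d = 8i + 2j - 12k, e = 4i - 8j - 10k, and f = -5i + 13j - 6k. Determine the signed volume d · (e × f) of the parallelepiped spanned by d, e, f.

1428

e × f:
i: (-8)·(-6) - (-10)·13 = 48 - (-130) = 178
j: (-10)·(-5) - 4·(-6) = 50 - (-24) = 74
k: 4·13 - (-8)·(-5) = 52 - 40 = 12
e × f = (178, 74, 12)
d · (e × f) = 8·178 + 2·74 + (-12)·12 = 1424 + 148 - 144 = 1428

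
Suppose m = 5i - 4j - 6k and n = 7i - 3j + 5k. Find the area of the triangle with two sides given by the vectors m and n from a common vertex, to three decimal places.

i: (-4)·5 - (-6)·(-3) = -20 - 18 = -38
j: (-6)·7 - 5·5 = -42 - 25 = -67
k: 5·(-3) - (-4)·7 = -15 - (-28) = 13
m × n = (-38, -67, 13)
|m × n| = √((-38)² + (-67)² + 13²) = √6102 ≈ 78.1153
area = ½ · 78.1153 ≈ 39.058

39.058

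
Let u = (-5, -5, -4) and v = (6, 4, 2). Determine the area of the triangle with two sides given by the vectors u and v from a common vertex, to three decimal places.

i: (-5)·2 - (-4)·4 = -10 - (-16) = 6
j: (-4)·6 - (-5)·2 = -24 - (-10) = -14
k: (-5)·4 - (-5)·6 = -20 - (-30) = 10
u × v = (6, -14, 10)
|u × v| = √(6² + (-14)² + 10²) = √332 ≈ 18.2209
area = ½ · 18.2209 ≈ 9.110

9.110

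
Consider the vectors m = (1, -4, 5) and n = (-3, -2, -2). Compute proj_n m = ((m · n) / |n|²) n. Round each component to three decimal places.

m · n = 1·(-3) + (-4)·(-2) + 5·(-2) = -3 + 8 - 10 = -5
|n|² = 9 + 4 + 4 = 17
proj_n m = (-5/17) · (-3, -2, -2) ≈ (0.882, 0.588, 0.588)

(0.882, 0.588, 0.588)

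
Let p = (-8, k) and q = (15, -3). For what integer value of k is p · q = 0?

p · q = (-8)·15 + k·(-3) = -120 - 3k
Set equal to 0: -3k = 120, so k = -40.

-40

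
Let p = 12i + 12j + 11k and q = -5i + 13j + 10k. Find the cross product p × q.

i: 12·10 - 11·13 = 120 - 143 = -23
j: 11·(-5) - 12·10 = -55 - 120 = -175
k: 12·13 - 12·(-5) = 156 - (-60) = 216
p × q = (-23, -175, 216)

(-23, -175, 216)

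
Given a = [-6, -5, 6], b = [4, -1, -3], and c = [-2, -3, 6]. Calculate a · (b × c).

96

b × c:
i: (-1)·6 - (-3)·(-3) = -6 - 9 = -15
j: (-3)·(-2) - 4·6 = 6 - 24 = -18
k: 4·(-3) - (-1)·(-2) = -12 - 2 = -14
b × c = (-15, -18, -14)
a · (b × c) = (-6)·(-15) + (-5)·(-18) + 6·(-14) = 90 + 90 - 84 = 96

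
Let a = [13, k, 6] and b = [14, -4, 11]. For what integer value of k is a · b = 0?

62

a · b = 13·14 + k·(-4) + 6·11 = 248 - 4k
Set equal to 0: -4k = -248, so k = 62.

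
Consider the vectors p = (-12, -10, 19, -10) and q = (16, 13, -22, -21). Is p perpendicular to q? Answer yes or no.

p · q = (-12)·16 + (-10)·13 + 19·(-22) + (-10)·(-21) = -192 - 130 - 418 + 210 = -530
Nonzero, so the vectors are not orthogonal.

no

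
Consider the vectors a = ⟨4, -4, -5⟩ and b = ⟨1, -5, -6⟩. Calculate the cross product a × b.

i: (-4)·(-6) - (-5)·(-5) = 24 - 25 = -1
j: (-5)·1 - 4·(-6) = -5 - (-24) = 19
k: 4·(-5) - (-4)·1 = -20 - (-4) = -16
a × b = (-1, 19, -16)

(-1, 19, -16)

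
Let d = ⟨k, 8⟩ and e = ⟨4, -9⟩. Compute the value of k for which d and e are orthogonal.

18

d · e = k·4 + 8·(-9) = -72 + 4k
Set equal to 0: 4k = 72, so k = 18.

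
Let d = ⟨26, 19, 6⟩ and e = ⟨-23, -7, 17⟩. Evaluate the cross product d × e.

i: 19·17 - 6·(-7) = 323 - (-42) = 365
j: 6·(-23) - 26·17 = -138 - 442 = -580
k: 26·(-7) - 19·(-23) = -182 - (-437) = 255
d × e = (365, -580, 255)

(365, -580, 255)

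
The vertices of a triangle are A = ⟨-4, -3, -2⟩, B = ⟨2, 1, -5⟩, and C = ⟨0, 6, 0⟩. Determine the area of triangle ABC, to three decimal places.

AB = (6, 4, -3),  AC = (4, 9, 2)
i: 4·2 - (-3)·9 = 8 - (-27) = 35
j: (-3)·4 - 6·2 = -12 - 12 = -24
k: 6·9 - 4·4 = 54 - 16 = 38
AB × AC = (35, -24, 38)
|AB × AC| = √3245 ≈ 56.9649
area = ½ · 56.9649 ≈ 28.482

28.482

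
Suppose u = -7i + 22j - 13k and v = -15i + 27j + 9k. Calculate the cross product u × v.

i: 22·9 - (-13)·27 = 198 - (-351) = 549
j: (-13)·(-15) - (-7)·9 = 195 - (-63) = 258
k: (-7)·27 - 22·(-15) = -189 - (-330) = 141
u × v = (549, 258, 141)

(549, 258, 141)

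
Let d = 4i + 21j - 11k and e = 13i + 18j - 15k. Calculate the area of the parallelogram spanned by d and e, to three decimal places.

246.939

i: 21·(-15) - (-11)·18 = -315 - (-198) = -117
j: (-11)·13 - 4·(-15) = -143 - (-60) = -83
k: 4·18 - 21·13 = 72 - 273 = -201
d × e = (-117, -83, -201)
|d × e| = √((-117)² + (-83)² + (-201)²) = √60979 ≈ 246.9393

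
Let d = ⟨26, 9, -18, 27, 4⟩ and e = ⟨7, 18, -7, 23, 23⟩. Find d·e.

d · e = 26·7 + 9·18 + (-18)·(-7) + 27·23 + 4·23 = 182 + 162 + 126 + 621 + 92 = 1183

1183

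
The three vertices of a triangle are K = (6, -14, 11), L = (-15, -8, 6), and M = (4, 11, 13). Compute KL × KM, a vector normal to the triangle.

KL = (-21, 6, -5)
KM = (-2, 25, 2)
i: 6·2 - (-5)·25 = 12 - (-125) = 137
j: (-5)·(-2) - (-21)·2 = 10 - (-42) = 52
k: (-21)·25 - 6·(-2) = -525 - (-12) = -513
KL × KM = (137, 52, -513)

(137, 52, -513)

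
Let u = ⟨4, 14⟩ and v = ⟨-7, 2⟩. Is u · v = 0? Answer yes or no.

yes

u · v = 4·(-7) + 14·2 = -28 + 28 = 0
Zero, so the vectors are orthogonal.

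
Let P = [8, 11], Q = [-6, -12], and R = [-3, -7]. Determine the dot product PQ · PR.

568

PQ = Q − P = (-14, -23)
PR = R − P = (-11, -18)
PQ · PR = (-14)·(-11) + (-23)·(-18) = 154 + 414 = 568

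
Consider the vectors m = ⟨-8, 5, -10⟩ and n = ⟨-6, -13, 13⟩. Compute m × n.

(-65, 164, 134)

i: 5·13 - (-10)·(-13) = 65 - 130 = -65
j: (-10)·(-6) - (-8)·13 = 60 - (-104) = 164
k: (-8)·(-13) - 5·(-6) = 104 - (-30) = 134
m × n = (-65, 164, 134)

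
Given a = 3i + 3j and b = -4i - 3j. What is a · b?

a · b = 3·(-4) + 3·(-3) = -12 - 9 = -21

-21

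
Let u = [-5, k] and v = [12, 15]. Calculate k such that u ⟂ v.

4

u · v = (-5)·12 + k·15 = -60 + 15k
Set equal to 0: 15k = 60, so k = 4.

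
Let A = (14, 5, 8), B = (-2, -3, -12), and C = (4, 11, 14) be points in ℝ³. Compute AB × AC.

AB = (-16, -8, -20)
AC = (-10, 6, 6)
i: (-8)·6 - (-20)·6 = -48 - (-120) = 72
j: (-20)·(-10) - (-16)·6 = 200 - (-96) = 296
k: (-16)·6 - (-8)·(-10) = -96 - 80 = -176
AB × AC = (72, 296, -176)

(72, 296, -176)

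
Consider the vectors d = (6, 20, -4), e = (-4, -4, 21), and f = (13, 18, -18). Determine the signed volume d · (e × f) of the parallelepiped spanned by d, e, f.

e × f:
i: (-4)·(-18) - 21·18 = 72 - 378 = -306
j: 21·13 - (-4)·(-18) = 273 - 72 = 201
k: (-4)·18 - (-4)·13 = -72 - (-52) = -20
e × f = (-306, 201, -20)
d · (e × f) = 6·(-306) + 20·201 + (-4)·(-20) = -1836 + 4020 + 80 = 2264

2264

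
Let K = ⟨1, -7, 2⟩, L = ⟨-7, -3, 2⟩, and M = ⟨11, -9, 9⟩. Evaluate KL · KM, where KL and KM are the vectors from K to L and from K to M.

KL = L − K = (-8, 4, 0)
KM = M − K = (10, -2, 7)
KL · KM = (-8)·10 + 4·(-2) + 0·7 = -80 - 8 + 0 = -88

-88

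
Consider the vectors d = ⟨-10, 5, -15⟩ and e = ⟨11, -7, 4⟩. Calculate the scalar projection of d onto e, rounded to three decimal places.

-15.031

d · e = (-10)·11 + 5·(-7) + (-15)·4 = -110 - 35 - 60 = -205
|e| = √(121 + 49 + 16) = √186 ≈ 13.6382
comp_e d = -205 / √186 ≈ -15.031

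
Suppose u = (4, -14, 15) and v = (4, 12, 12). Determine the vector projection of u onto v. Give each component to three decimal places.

u · v = 4·4 + (-14)·12 + 15·12 = 16 - 168 + 180 = 28
|v|² = 16 + 144 + 144 = 304
proj_v u = (28/304) · (4, 12, 12) ≈ (0.368, 1.105, 1.105)

(0.368, 1.105, 1.105)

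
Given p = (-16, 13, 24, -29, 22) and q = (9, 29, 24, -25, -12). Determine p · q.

p · q = (-16)·9 + 13·29 + 24·24 + (-29)·(-25) + 22·(-12) = -144 + 377 + 576 + 725 - 264 = 1270

1270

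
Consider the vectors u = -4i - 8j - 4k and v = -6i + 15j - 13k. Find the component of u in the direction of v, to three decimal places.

u · v = (-4)·(-6) + (-8)·15 + (-4)·(-13) = 24 - 120 + 52 = -44
|v| = √(36 + 225 + 169) = √430 ≈ 20.7364
comp_v u = -44 / √430 ≈ -2.122

-2.122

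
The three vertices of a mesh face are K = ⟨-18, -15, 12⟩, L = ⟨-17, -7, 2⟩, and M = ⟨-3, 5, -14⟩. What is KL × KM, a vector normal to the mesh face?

(-8, -124, -100)

KL = (1, 8, -10)
KM = (15, 20, -26)
i: 8·(-26) - (-10)·20 = -208 - (-200) = -8
j: (-10)·15 - 1·(-26) = -150 - (-26) = -124
k: 1·20 - 8·15 = 20 - 120 = -100
KL × KM = (-8, -124, -100)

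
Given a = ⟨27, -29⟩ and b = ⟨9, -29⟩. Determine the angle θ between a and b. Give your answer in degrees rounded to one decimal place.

a · b = 27·9 + (-29)·(-29) = 243 + 841 = 1084
|a|² = 729 + 841 = 1570,  |a| = √1570 ≈ 39.623226
|b|² = 81 + 841 = 922,  |b| = √922 ≈ 30.364453
cos θ = 1084 / (39.623226 · 30.364453) ≈ 0.90098
θ = arccos(0.90098) ≈ 25.7°

25.7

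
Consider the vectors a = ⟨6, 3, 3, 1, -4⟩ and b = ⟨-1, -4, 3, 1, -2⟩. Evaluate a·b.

a · b = 6·(-1) + 3·(-4) + 3·3 + 1·1 + (-4)·(-2) = -6 - 12 + 9 + 1 + 8 = 0

0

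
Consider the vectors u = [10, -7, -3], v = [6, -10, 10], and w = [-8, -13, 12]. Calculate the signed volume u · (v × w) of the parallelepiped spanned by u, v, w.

1638

v × w:
i: (-10)·12 - 10·(-13) = -120 - (-130) = 10
j: 10·(-8) - 6·12 = -80 - 72 = -152
k: 6·(-13) - (-10)·(-8) = -78 - 80 = -158
v × w = (10, -152, -158)
u · (v × w) = 10·10 + (-7)·(-152) + (-3)·(-158) = 100 + 1064 + 474 = 1638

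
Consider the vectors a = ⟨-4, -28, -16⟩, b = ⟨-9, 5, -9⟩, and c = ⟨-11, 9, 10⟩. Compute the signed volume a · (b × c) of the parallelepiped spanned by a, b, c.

-5400

b × c:
i: 5·10 - (-9)·9 = 50 - (-81) = 131
j: (-9)·(-11) - (-9)·10 = 99 - (-90) = 189
k: (-9)·9 - 5·(-11) = -81 - (-55) = -26
b × c = (131, 189, -26)
a · (b × c) = (-4)·131 + (-28)·189 + (-16)·(-26) = -524 - 5292 + 416 = -5400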